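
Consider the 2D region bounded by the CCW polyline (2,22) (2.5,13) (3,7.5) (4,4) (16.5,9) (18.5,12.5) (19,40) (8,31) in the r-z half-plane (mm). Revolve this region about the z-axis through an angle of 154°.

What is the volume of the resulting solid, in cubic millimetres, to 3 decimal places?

Profile (r,z), 8 vertices: (2,22) (2.5,13) (3,7.5) (4,4) (16.5,9) (18.5,12.5) (19,40) (8,31)
edge 0: (2,22)→(2.5,13)  cross = 2·13 − 2.5·22 = -29.0000; (r_i+r_j)·cross = 4.5·-29.0000 = -130.5000
edge 1: (2.5,13)→(3,7.5)  cross = 2.5·7.5 − 3·13 = -20.2500; (r_i+r_j)·cross = 5.5·-20.2500 = -111.3750
edge 2: (3,7.5)→(4,4)  cross = 3·4 − 4·7.5 = -18.0000; (r_i+r_j)·cross = 7·-18.0000 = -126.0000
edge 3: (4,4)→(16.5,9)  cross = 4·9 − 16.5·4 = -30.0000; (r_i+r_j)·cross = 20.5·-30.0000 = -615.0000
edge 4: (16.5,9)→(18.5,12.5)  cross = 16.5·12.5 − 18.5·9 = 39.7500; (r_i+r_j)·cross = 35·39.7500 = 1391.2500
edge 5: (18.5,12.5)→(19,40)  cross = 18.5·40 − 19·12.5 = 502.5000; (r_i+r_j)·cross = 37.5·502.5000 = 18843.7500
edge 6: (19,40)→(8,31)  cross = 19·31 − 8·40 = 269.0000; (r_i+r_j)·cross = 27·269.0000 = 7263.0000
edge 7: (8,31)→(2,22)  cross = 8·22 − 2·31 = 114.0000; (r_i+r_j)·cross = 10·114.0000 = 1140.0000
Σcross = 828.0000 → A = |Σcross|/2 = 414.0000 mm²
Σ(r_i+r_j)·cross = 27655.1250 → first moment M = |Σ|/6 = 4609.1875
R_c = M/A = 4609.1875/414.0000 = 11.1333 mm
θ = 154° = 2.687807 rad
V = θ·R_c·A = 2.687807·11.1333·414.0000 = 12388.607 mm³

Volume = 12388.607 mm³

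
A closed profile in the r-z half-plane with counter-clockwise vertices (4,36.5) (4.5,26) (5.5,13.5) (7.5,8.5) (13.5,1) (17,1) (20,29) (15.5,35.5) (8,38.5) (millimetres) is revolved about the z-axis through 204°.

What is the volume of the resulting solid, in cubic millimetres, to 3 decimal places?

Profile (r,z), 9 vertices: (4,36.5) (4.5,26) (5.5,13.5) (7.5,8.5) (13.5,1) (17,1) (20,29) (15.5,35.5) (8,38.5)
edge 0: (4,36.5)→(4.5,26)  cross = 4·26 − 4.5·36.5 = -60.2500; (r_i+r_j)·cross = 8.5·-60.2500 = -512.1250
edge 1: (4.5,26)→(5.5,13.5)  cross = 4.5·13.5 − 5.5·26 = -82.2500; (r_i+r_j)·cross = 10·-82.2500 = -822.5000
edge 2: (5.5,13.5)→(7.5,8.5)  cross = 5.5·8.5 − 7.5·13.5 = -54.5000; (r_i+r_j)·cross = 13·-54.5000 = -708.5000
edge 3: (7.5,8.5)→(13.5,1)  cross = 7.5·1 − 13.5·8.5 = -107.2500; (r_i+r_j)·cross = 21·-107.2500 = -2252.2500
edge 4: (13.5,1)→(17,1)  cross = 13.5·1 − 17·1 = -3.5000; (r_i+r_j)·cross = 30.5·-3.5000 = -106.7500
edge 5: (17,1)→(20,29)  cross = 17·29 − 20·1 = 473.0000; (r_i+r_j)·cross = 37·473.0000 = 17501.0000
edge 6: (20,29)→(15.5,35.5)  cross = 20·35.5 − 15.5·29 = 260.5000; (r_i+r_j)·cross = 35.5·260.5000 = 9247.7500
edge 7: (15.5,35.5)→(8,38.5)  cross = 15.5·38.5 − 8·35.5 = 312.7500; (r_i+r_j)·cross = 23.5·312.7500 = 7349.6250
edge 8: (8,38.5)→(4,36.5)  cross = 8·36.5 − 4·38.5 = 138.0000; (r_i+r_j)·cross = 12·138.0000 = 1656.0000
Σcross = 876.5000 → A = |Σcross|/2 = 438.2500 mm²
Σ(r_i+r_j)·cross = 31352.2500 → first moment M = |Σ|/6 = 5225.3750
R_c = M/A = 5225.3750/438.2500 = 11.9233 mm
θ = 204° = 3.560472 rad
V = θ·R_c·A = 3.560472·11.9233·438.2500 = 18604.800 mm³

Volume = 18604.800 mm³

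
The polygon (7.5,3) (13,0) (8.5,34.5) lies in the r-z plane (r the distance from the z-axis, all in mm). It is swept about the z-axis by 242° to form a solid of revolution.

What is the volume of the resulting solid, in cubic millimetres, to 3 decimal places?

Profile (r,z), 3 vertices: (7.5,3) (13,0) (8.5,34.5)
edge 0: (7.5,3)→(13,0)  cross = 7.5·0 − 13·3 = -39.0000; (r_i+r_j)·cross = 20.5·-39.0000 = -799.5000
edge 1: (13,0)→(8.5,34.5)  cross = 13·34.5 − 8.5·0 = 448.5000; (r_i+r_j)·cross = 21.5·448.5000 = 9642.7500
edge 2: (8.5,34.5)→(7.5,3)  cross = 8.5·3 − 7.5·34.5 = -233.2500; (r_i+r_j)·cross = 16·-233.2500 = -3732.0000
Σcross = 176.2500 → A = |Σcross|/2 = 88.1250 mm²
Σ(r_i+r_j)·cross = 5111.2500 → first moment M = |Σ|/6 = 851.8750
R_c = M/A = 851.8750/88.1250 = 9.6667 mm
θ = 242° = 4.223697 rad
V = θ·R_c·A = 4.223697·9.6667·88.1250 = 3598.062 mm³

Volume = 3598.062 mm³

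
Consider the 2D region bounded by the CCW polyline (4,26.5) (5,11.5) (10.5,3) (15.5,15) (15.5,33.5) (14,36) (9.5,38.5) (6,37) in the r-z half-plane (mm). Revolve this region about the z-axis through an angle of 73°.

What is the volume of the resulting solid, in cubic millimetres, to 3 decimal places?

Profile (r,z), 8 vertices: (4,26.5) (5,11.5) (10.5,3) (15.5,15) (15.5,33.5) (14,36) (9.5,38.5) (6,37)
edge 0: (4,26.5)→(5,11.5)  cross = 4·11.5 − 5·26.5 = -86.5000; (r_i+r_j)·cross = 9·-86.5000 = -778.5000
edge 1: (5,11.5)→(10.5,3)  cross = 5·3 − 10.5·11.5 = -105.7500; (r_i+r_j)·cross = 15.5·-105.7500 = -1639.1250
edge 2: (10.5,3)→(15.5,15)  cross = 10.5·15 − 15.5·3 = 111.0000; (r_i+r_j)·cross = 26·111.0000 = 2886.0000
edge 3: (15.5,15)→(15.5,33.5)  cross = 15.5·33.5 − 15.5·15 = 286.7500; (r_i+r_j)·cross = 31·286.7500 = 8889.2500
edge 4: (15.5,33.5)→(14,36)  cross = 15.5·36 − 14·33.5 = 89.0000; (r_i+r_j)·cross = 29.5·89.0000 = 2625.5000
edge 5: (14,36)→(9.5,38.5)  cross = 14·38.5 − 9.5·36 = 197.0000; (r_i+r_j)·cross = 23.5·197.0000 = 4629.5000
edge 6: (9.5,38.5)→(6,37)  cross = 9.5·37 − 6·38.5 = 120.5000; (r_i+r_j)·cross = 15.5·120.5000 = 1867.7500
edge 7: (6,37)→(4,26.5)  cross = 6·26.5 − 4·37 = 11.0000; (r_i+r_j)·cross = 10·11.0000 = 110.0000
Σcross = 623.0000 → A = |Σcross|/2 = 311.5000 mm²
Σ(r_i+r_j)·cross = 18590.3750 → first moment M = |Σ|/6 = 3098.3958
R_c = M/A = 3098.3958/311.5000 = 9.9467 mm
θ = 73° = 1.274090 rad
V = θ·R_c·A = 1.274090·9.9467·311.5000 = 3947.636 mm³

Volume = 3947.636 mm³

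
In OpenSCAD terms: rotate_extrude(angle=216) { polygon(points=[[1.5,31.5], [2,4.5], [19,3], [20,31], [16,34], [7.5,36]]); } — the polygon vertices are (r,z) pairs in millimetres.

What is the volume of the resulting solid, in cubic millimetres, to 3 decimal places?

Volume = 21722.464 mm³

Profile (r,z), 6 vertices: (1.5,31.5) (2,4.5) (19,3) (20,31) (16,34) (7.5,36)
edge 0: (1.5,31.5)→(2,4.5)  cross = 1.5·4.5 − 2·31.5 = -56.2500; (r_i+r_j)·cross = 3.5·-56.2500 = -196.8750
edge 1: (2,4.5)→(19,3)  cross = 2·3 − 19·4.5 = -79.5000; (r_i+r_j)·cross = 21·-79.5000 = -1669.5000
edge 2: (19,3)→(20,31)  cross = 19·31 − 20·3 = 529.0000; (r_i+r_j)·cross = 39·529.0000 = 20631.0000
edge 3: (20,31)→(16,34)  cross = 20·34 − 16·31 = 184.0000; (r_i+r_j)·cross = 36·184.0000 = 6624.0000
edge 4: (16,34)→(7.5,36)  cross = 16·36 − 7.5·34 = 321.0000; (r_i+r_j)·cross = 23.5·321.0000 = 7543.5000
edge 5: (7.5,36)→(1.5,31.5)  cross = 7.5·31.5 − 1.5·36 = 182.2500; (r_i+r_j)·cross = 9·182.2500 = 1640.2500
Σcross = 1080.5000 → A = |Σcross|/2 = 540.2500 mm²
Σ(r_i+r_j)·cross = 34572.3750 → first moment M = |Σ|/6 = 5762.0625
R_c = M/A = 5762.0625/540.2500 = 10.6655 mm
θ = 216° = 3.769911 rad
V = θ·R_c·A = 3.769911·10.6655·540.2500 = 21722.464 mm³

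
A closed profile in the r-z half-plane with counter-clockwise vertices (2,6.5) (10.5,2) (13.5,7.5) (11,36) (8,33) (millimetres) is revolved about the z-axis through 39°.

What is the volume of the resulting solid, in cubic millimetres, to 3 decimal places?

Profile (r,z), 5 vertices: (2,6.5) (10.5,2) (13.5,7.5) (11,36) (8,33)
edge 0: (2,6.5)→(10.5,2)  cross = 2·2 − 10.5·6.5 = -64.2500; (r_i+r_j)·cross = 12.5·-64.2500 = -803.1250
edge 1: (10.5,2)→(13.5,7.5)  cross = 10.5·7.5 − 13.5·2 = 51.7500; (r_i+r_j)·cross = 24·51.7500 = 1242.0000
edge 2: (13.5,7.5)→(11,36)  cross = 13.5·36 − 11·7.5 = 403.5000; (r_i+r_j)·cross = 24.5·403.5000 = 9885.7500
edge 3: (11,36)→(8,33)  cross = 11·33 − 8·36 = 75.0000; (r_i+r_j)·cross = 19·75.0000 = 1425.0000
edge 4: (8,33)→(2,6.5)  cross = 8·6.5 − 2·33 = -14.0000; (r_i+r_j)·cross = 10·-14.0000 = -140.0000
Σcross = 452.0000 → A = |Σcross|/2 = 226.0000 mm²
Σ(r_i+r_j)·cross = 11609.6250 → first moment M = |Σ|/6 = 1934.9375
R_c = M/A = 1934.9375/226.0000 = 8.5617 mm
θ = 39° = 0.680678 rad
V = θ·R_c·A = 0.680678·8.5617·226.0000 = 1317.070 mm³

Volume = 1317.070 mm³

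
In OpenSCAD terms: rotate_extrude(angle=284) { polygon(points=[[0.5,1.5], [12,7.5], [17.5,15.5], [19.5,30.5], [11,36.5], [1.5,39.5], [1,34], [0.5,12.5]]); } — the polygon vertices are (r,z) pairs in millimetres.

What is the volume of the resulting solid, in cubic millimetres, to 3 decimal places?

Profile (r,z), 8 vertices: (0.5,1.5) (12,7.5) (17.5,15.5) (19.5,30.5) (11,36.5) (1.5,39.5) (1,34) (0.5,12.5)
edge 0: (0.5,1.5)→(12,7.5)  cross = 0.5·7.5 − 12·1.5 = -14.2500; (r_i+r_j)·cross = 12.5·-14.2500 = -178.1250
edge 1: (12,7.5)→(17.5,15.5)  cross = 12·15.5 − 17.5·7.5 = 54.7500; (r_i+r_j)·cross = 29.5·54.7500 = 1615.1250
edge 2: (17.5,15.5)→(19.5,30.5)  cross = 17.5·30.5 − 19.5·15.5 = 231.5000; (r_i+r_j)·cross = 37·231.5000 = 8565.5000
edge 3: (19.5,30.5)→(11,36.5)  cross = 19.5·36.5 − 11·30.5 = 376.2500; (r_i+r_j)·cross = 30.5·376.2500 = 11475.6250
edge 4: (11,36.5)→(1.5,39.5)  cross = 11·39.5 − 1.5·36.5 = 379.7500; (r_i+r_j)·cross = 12.5·379.7500 = 4746.8750
edge 5: (1.5,39.5)→(1,34)  cross = 1.5·34 − 1·39.5 = 11.5000; (r_i+r_j)·cross = 2.5·11.5000 = 28.7500
edge 6: (1,34)→(0.5,12.5)  cross = 1·12.5 − 0.5·34 = -4.5000; (r_i+r_j)·cross = 1.5·-4.5000 = -6.7500
edge 7: (0.5,12.5)→(0.5,1.5)  cross = 0.5·1.5 − 0.5·12.5 = -5.5000; (r_i+r_j)·cross = 1·-5.5000 = -5.5000
Σcross = 1029.5000 → A = |Σcross|/2 = 514.7500 mm²
Σ(r_i+r_j)·cross = 26241.5000 → first moment M = |Σ|/6 = 4373.5833
R_c = M/A = 4373.5833/514.7500 = 8.4965 mm
θ = 284° = 4.956735 rad
V = θ·R_c·A = 4.956735·8.4965·514.7500 = 21678.694 mm³

Volume = 21678.694 mm³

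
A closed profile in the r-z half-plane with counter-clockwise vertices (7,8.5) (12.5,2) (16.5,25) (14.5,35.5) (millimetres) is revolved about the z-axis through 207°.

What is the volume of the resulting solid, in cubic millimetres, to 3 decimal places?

Volume = 6343.229 mm³

Profile (r,z), 4 vertices: (7,8.5) (12.5,2) (16.5,25) (14.5,35.5)
edge 0: (7,8.5)→(12.5,2)  cross = 7·2 − 12.5·8.5 = -92.2500; (r_i+r_j)·cross = 19.5·-92.2500 = -1798.8750
edge 1: (12.5,2)→(16.5,25)  cross = 12.5·25 − 16.5·2 = 279.5000; (r_i+r_j)·cross = 29·279.5000 = 8105.5000
edge 2: (16.5,25)→(14.5,35.5)  cross = 16.5·35.5 − 14.5·25 = 223.2500; (r_i+r_j)·cross = 31·223.2500 = 6920.7500
edge 3: (14.5,35.5)→(7,8.5)  cross = 14.5·8.5 − 7·35.5 = -125.2500; (r_i+r_j)·cross = 21.5·-125.2500 = -2692.8750
Σcross = 285.2500 → A = |Σcross|/2 = 142.6250 mm²
Σ(r_i+r_j)·cross = 10534.5000 → first moment M = |Σ|/6 = 1755.7500
R_c = M/A = 1755.7500/142.6250 = 12.3103 mm
θ = 207° = 3.612832 rad
V = θ·R_c·A = 3.612832·12.3103·142.6250 = 6343.229 mm³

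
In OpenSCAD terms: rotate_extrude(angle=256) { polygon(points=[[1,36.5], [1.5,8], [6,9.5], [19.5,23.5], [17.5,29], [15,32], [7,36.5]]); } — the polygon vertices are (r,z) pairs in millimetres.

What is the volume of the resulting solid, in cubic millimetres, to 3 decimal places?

Volume = 12763.988 mm³

Profile (r,z), 7 vertices: (1,36.5) (1.5,8) (6,9.5) (19.5,23.5) (17.5,29) (15,32) (7,36.5)
edge 0: (1,36.5)→(1.5,8)  cross = 1·8 − 1.5·36.5 = -46.7500; (r_i+r_j)·cross = 2.5·-46.7500 = -116.8750
edge 1: (1.5,8)→(6,9.5)  cross = 1.5·9.5 − 6·8 = -33.7500; (r_i+r_j)·cross = 7.5·-33.7500 = -253.1250
edge 2: (6,9.5)→(19.5,23.5)  cross = 6·23.5 − 19.5·9.5 = -44.2500; (r_i+r_j)·cross = 25.5·-44.2500 = -1128.3750
edge 3: (19.5,23.5)→(17.5,29)  cross = 19.5·29 − 17.5·23.5 = 154.2500; (r_i+r_j)·cross = 37·154.2500 = 5707.2500
edge 4: (17.5,29)→(15,32)  cross = 17.5·32 − 15·29 = 125.0000; (r_i+r_j)·cross = 32.5·125.0000 = 4062.5000
edge 5: (15,32)→(7,36.5)  cross = 15·36.5 − 7·32 = 323.5000; (r_i+r_j)·cross = 22·323.5000 = 7117.0000
edge 6: (7,36.5)→(1,36.5)  cross = 7·36.5 − 1·36.5 = 219.0000; (r_i+r_j)·cross = 8·219.0000 = 1752.0000
Σcross = 697.0000 → A = |Σcross|/2 = 348.5000 mm²
Σ(r_i+r_j)·cross = 17140.3750 → first moment M = |Σ|/6 = 2856.7292
R_c = M/A = 2856.7292/348.5000 = 8.1972 mm
θ = 256° = 4.468043 rad
V = θ·R_c·A = 4.468043·8.1972·348.5000 = 12763.988 mm³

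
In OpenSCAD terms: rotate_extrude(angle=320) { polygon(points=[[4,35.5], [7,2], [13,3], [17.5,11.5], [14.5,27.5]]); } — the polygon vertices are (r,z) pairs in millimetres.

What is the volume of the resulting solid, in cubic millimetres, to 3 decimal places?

Profile (r,z), 5 vertices: (4,35.5) (7,2) (13,3) (17.5,11.5) (14.5,27.5)
edge 0: (4,35.5)→(7,2)  cross = 4·2 − 7·35.5 = -240.5000; (r_i+r_j)·cross = 11·-240.5000 = -2645.5000
edge 1: (7,2)→(13,3)  cross = 7·3 − 13·2 = -5.0000; (r_i+r_j)·cross = 20·-5.0000 = -100.0000
edge 2: (13,3)→(17.5,11.5)  cross = 13·11.5 − 17.5·3 = 97.0000; (r_i+r_j)·cross = 30.5·97.0000 = 2958.5000
edge 3: (17.5,11.5)→(14.5,27.5)  cross = 17.5·27.5 − 14.5·11.5 = 314.5000; (r_i+r_j)·cross = 32·314.5000 = 10064.0000
edge 4: (14.5,27.5)→(4,35.5)  cross = 14.5·35.5 − 4·27.5 = 404.7500; (r_i+r_j)·cross = 18.5·404.7500 = 7487.8750
Σcross = 570.7500 → A = |Σcross|/2 = 285.3750 mm²
Σ(r_i+r_j)·cross = 17764.8750 → first moment M = |Σ|/6 = 2960.8125
R_c = M/A = 2960.8125/285.3750 = 10.3752 mm
θ = 320° = 5.585054 rad
V = θ·R_c·A = 5.585054·10.3752·285.3750 = 16536.297 mm³

Volume = 16536.297 mm³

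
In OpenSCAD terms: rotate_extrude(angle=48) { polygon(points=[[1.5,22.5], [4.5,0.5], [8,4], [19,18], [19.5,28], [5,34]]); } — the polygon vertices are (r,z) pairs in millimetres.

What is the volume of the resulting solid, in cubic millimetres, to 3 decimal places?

Profile (r,z), 6 vertices: (1.5,22.5) (4.5,0.5) (8,4) (19,18) (19.5,28) (5,34)
edge 0: (1.5,22.5)→(4.5,0.5)  cross = 1.5·0.5 − 4.5·22.5 = -100.5000; (r_i+r_j)·cross = 6·-100.5000 = -603.0000
edge 1: (4.5,0.5)→(8,4)  cross = 4.5·4 − 8·0.5 = 14.0000; (r_i+r_j)·cross = 12.5·14.0000 = 175.0000
edge 2: (8,4)→(19,18)  cross = 8·18 − 19·4 = 68.0000; (r_i+r_j)·cross = 27·68.0000 = 1836.0000
edge 3: (19,18)→(19.5,28)  cross = 19·28 − 19.5·18 = 181.0000; (r_i+r_j)·cross = 38.5·181.0000 = 6968.5000
edge 4: (19.5,28)→(5,34)  cross = 19.5·34 − 5·28 = 523.0000; (r_i+r_j)·cross = 24.5·523.0000 = 12813.5000
edge 5: (5,34)→(1.5,22.5)  cross = 5·22.5 − 1.5·34 = 61.5000; (r_i+r_j)·cross = 6.5·61.5000 = 399.7500
Σcross = 747.0000 → A = |Σcross|/2 = 373.5000 mm²
Σ(r_i+r_j)·cross = 21589.7500 → first moment M = |Σ|/6 = 3598.2917
R_c = M/A = 3598.2917/373.5000 = 9.6340 mm
θ = 48° = 0.837758 rad
V = θ·R_c·A = 0.837758·9.6340·373.5000 = 3014.498 mm³

Volume = 3014.498 mm³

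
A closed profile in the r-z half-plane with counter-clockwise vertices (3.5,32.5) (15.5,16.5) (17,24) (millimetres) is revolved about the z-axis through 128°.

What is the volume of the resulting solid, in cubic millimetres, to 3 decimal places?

Volume = 1528.071 mm³

Profile (r,z), 3 vertices: (3.5,32.5) (15.5,16.5) (17,24)
edge 0: (3.5,32.5)→(15.5,16.5)  cross = 3.5·16.5 − 15.5·32.5 = -446.0000; (r_i+r_j)·cross = 19·-446.0000 = -8474.0000
edge 1: (15.5,16.5)→(17,24)  cross = 15.5·24 − 17·16.5 = 91.5000; (r_i+r_j)·cross = 32.5·91.5000 = 2973.7500
edge 2: (17,24)→(3.5,32.5)  cross = 17·32.5 − 3.5·24 = 468.5000; (r_i+r_j)·cross = 20.5·468.5000 = 9604.2500
Σcross = 114.0000 → A = |Σcross|/2 = 57.0000 mm²
Σ(r_i+r_j)·cross = 4104.0000 → first moment M = |Σ|/6 = 684.0000
R_c = M/A = 684.0000/57.0000 = 12.0000 mm
θ = 128° = 2.234021 rad
V = θ·R_c·A = 2.234021·12.0000·57.0000 = 1528.071 mm³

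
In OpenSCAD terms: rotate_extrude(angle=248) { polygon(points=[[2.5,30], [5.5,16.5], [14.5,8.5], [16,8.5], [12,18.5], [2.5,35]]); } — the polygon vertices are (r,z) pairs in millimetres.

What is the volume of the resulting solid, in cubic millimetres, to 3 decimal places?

Volume = 4010.999 mm³

Profile (r,z), 6 vertices: (2.5,30) (5.5,16.5) (14.5,8.5) (16,8.5) (12,18.5) (2.5,35)
edge 0: (2.5,30)→(5.5,16.5)  cross = 2.5·16.5 − 5.5·30 = -123.7500; (r_i+r_j)·cross = 8·-123.7500 = -990.0000
edge 1: (5.5,16.5)→(14.5,8.5)  cross = 5.5·8.5 − 14.5·16.5 = -192.5000; (r_i+r_j)·cross = 20·-192.5000 = -3850.0000
edge 2: (14.5,8.5)→(16,8.5)  cross = 14.5·8.5 − 16·8.5 = -12.7500; (r_i+r_j)·cross = 30.5·-12.7500 = -388.8750
edge 3: (16,8.5)→(12,18.5)  cross = 16·18.5 − 12·8.5 = 194.0000; (r_i+r_j)·cross = 28·194.0000 = 5432.0000
edge 4: (12,18.5)→(2.5,35)  cross = 12·35 − 2.5·18.5 = 373.7500; (r_i+r_j)·cross = 14.5·373.7500 = 5419.3750
edge 5: (2.5,35)→(2.5,30)  cross = 2.5·30 − 2.5·35 = -12.5000; (r_i+r_j)·cross = 5·-12.5000 = -62.5000
Σcross = 226.2500 → A = |Σcross|/2 = 113.1250 mm²
Σ(r_i+r_j)·cross = 5560.0000 → first moment M = |Σ|/6 = 926.6667
R_c = M/A = 926.6667/113.1250 = 8.1915 mm
θ = 248° = 4.328417 rad
V = θ·R_c·A = 4.328417·8.1915·113.1250 = 4010.999 mm³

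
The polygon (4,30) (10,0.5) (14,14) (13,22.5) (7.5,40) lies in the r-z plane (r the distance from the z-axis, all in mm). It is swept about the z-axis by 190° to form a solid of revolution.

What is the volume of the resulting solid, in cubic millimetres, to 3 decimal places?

Profile (r,z), 5 vertices: (4,30) (10,0.5) (14,14) (13,22.5) (7.5,40)
edge 0: (4,30)→(10,0.5)  cross = 4·0.5 − 10·30 = -298.0000; (r_i+r_j)·cross = 14·-298.0000 = -4172.0000
edge 1: (10,0.5)→(14,14)  cross = 10·14 − 14·0.5 = 133.0000; (r_i+r_j)·cross = 24·133.0000 = 3192.0000
edge 2: (14,14)→(13,22.5)  cross = 14·22.5 − 13·14 = 133.0000; (r_i+r_j)·cross = 27·133.0000 = 3591.0000
edge 3: (13,22.5)→(7.5,40)  cross = 13·40 − 7.5·22.5 = 351.2500; (r_i+r_j)·cross = 20.5·351.2500 = 7200.6250
edge 4: (7.5,40)→(4,30)  cross = 7.5·30 − 4·40 = 65.0000; (r_i+r_j)·cross = 11.5·65.0000 = 747.5000
Σcross = 384.2500 → A = |Σcross|/2 = 192.1250 mm²
Σ(r_i+r_j)·cross = 10559.1250 → first moment M = |Σ|/6 = 1759.8542
R_c = M/A = 1759.8542/192.1250 = 9.1599 mm
θ = 190° = 3.316126 rad
V = θ·R_c·A = 3.316126·9.1599·192.1250 = 5835.897 mm³

Volume = 5835.897 mm³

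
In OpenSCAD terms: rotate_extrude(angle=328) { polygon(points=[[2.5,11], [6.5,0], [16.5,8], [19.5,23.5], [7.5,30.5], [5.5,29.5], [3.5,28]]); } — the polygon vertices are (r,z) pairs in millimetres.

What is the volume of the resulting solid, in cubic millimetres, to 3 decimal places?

Volume = 20187.368 mm³

Profile (r,z), 7 vertices: (2.5,11) (6.5,0) (16.5,8) (19.5,23.5) (7.5,30.5) (5.5,29.5) (3.5,28)
edge 0: (2.5,11)→(6.5,0)  cross = 2.5·0 − 6.5·11 = -71.5000; (r_i+r_j)·cross = 9·-71.5000 = -643.5000
edge 1: (6.5,0)→(16.5,8)  cross = 6.5·8 − 16.5·0 = 52.0000; (r_i+r_j)·cross = 23·52.0000 = 1196.0000
edge 2: (16.5,8)→(19.5,23.5)  cross = 16.5·23.5 − 19.5·8 = 231.7500; (r_i+r_j)·cross = 36·231.7500 = 8343.0000
edge 3: (19.5,23.5)→(7.5,30.5)  cross = 19.5·30.5 − 7.5·23.5 = 418.5000; (r_i+r_j)·cross = 27·418.5000 = 11299.5000
edge 4: (7.5,30.5)→(5.5,29.5)  cross = 7.5·29.5 − 5.5·30.5 = 53.5000; (r_i+r_j)·cross = 13·53.5000 = 695.5000
edge 5: (5.5,29.5)→(3.5,28)  cross = 5.5·28 − 3.5·29.5 = 50.7500; (r_i+r_j)·cross = 9·50.7500 = 456.7500
edge 6: (3.5,28)→(2.5,11)  cross = 3.5·11 − 2.5·28 = -31.5000; (r_i+r_j)·cross = 6·-31.5000 = -189.0000
Σcross = 703.5000 → A = |Σcross|/2 = 351.7500 mm²
Σ(r_i+r_j)·cross = 21158.2500 → first moment M = |Σ|/6 = 3526.3750
R_c = M/A = 3526.3750/351.7500 = 10.0252 mm
θ = 328° = 5.724680 rad
V = θ·R_c·A = 5.724680·10.0252·351.7500 = 20187.368 mm³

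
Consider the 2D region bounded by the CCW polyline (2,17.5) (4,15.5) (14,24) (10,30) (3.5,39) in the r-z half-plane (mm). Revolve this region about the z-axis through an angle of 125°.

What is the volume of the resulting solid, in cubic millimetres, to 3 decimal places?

Volume = 2059.261 mm³

Profile (r,z), 5 vertices: (2,17.5) (4,15.5) (14,24) (10,30) (3.5,39)
edge 0: (2,17.5)→(4,15.5)  cross = 2·15.5 − 4·17.5 = -39.0000; (r_i+r_j)·cross = 6·-39.0000 = -234.0000
edge 1: (4,15.5)→(14,24)  cross = 4·24 − 14·15.5 = -121.0000; (r_i+r_j)·cross = 18·-121.0000 = -2178.0000
edge 2: (14,24)→(10,30)  cross = 14·30 − 10·24 = 180.0000; (r_i+r_j)·cross = 24·180.0000 = 4320.0000
edge 3: (10,30)→(3.5,39)  cross = 10·39 − 3.5·30 = 285.0000; (r_i+r_j)·cross = 13.5·285.0000 = 3847.5000
edge 4: (3.5,39)→(2,17.5)  cross = 3.5·17.5 − 2·39 = -16.7500; (r_i+r_j)·cross = 5.5·-16.7500 = -92.1250
Σcross = 288.2500 → A = |Σcross|/2 = 144.1250 mm²
Σ(r_i+r_j)·cross = 5663.3750 → first moment M = |Σ|/6 = 943.8958
R_c = M/A = 943.8958/144.1250 = 6.5491 mm
θ = 125° = 2.181662 rad
V = θ·R_c·A = 2.181662·6.5491·144.1250 = 2059.261 mm³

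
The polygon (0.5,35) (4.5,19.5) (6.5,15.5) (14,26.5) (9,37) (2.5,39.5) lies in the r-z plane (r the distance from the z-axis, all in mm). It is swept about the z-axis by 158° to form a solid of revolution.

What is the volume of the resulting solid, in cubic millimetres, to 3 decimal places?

Profile (r,z), 6 vertices: (0.5,35) (4.5,19.5) (6.5,15.5) (14,26.5) (9,37) (2.5,39.5)
edge 0: (0.5,35)→(4.5,19.5)  cross = 0.5·19.5 − 4.5·35 = -147.7500; (r_i+r_j)·cross = 5·-147.7500 = -738.7500
edge 1: (4.5,19.5)→(6.5,15.5)  cross = 4.5·15.5 − 6.5·19.5 = -57.0000; (r_i+r_j)·cross = 11·-57.0000 = -627.0000
edge 2: (6.5,15.5)→(14,26.5)  cross = 6.5·26.5 − 14·15.5 = -44.7500; (r_i+r_j)·cross = 20.5·-44.7500 = -917.3750
edge 3: (14,26.5)→(9,37)  cross = 14·37 − 9·26.5 = 279.5000; (r_i+r_j)·cross = 23·279.5000 = 6428.5000
edge 4: (9,37)→(2.5,39.5)  cross = 9·39.5 − 2.5·37 = 263.0000; (r_i+r_j)·cross = 11.5·263.0000 = 3024.5000
edge 5: (2.5,39.5)→(0.5,35)  cross = 2.5·35 − 0.5·39.5 = 67.7500; (r_i+r_j)·cross = 3·67.7500 = 203.2500
Σcross = 360.7500 → A = |Σcross|/2 = 180.3750 mm²
Σ(r_i+r_j)·cross = 7373.1250 → first moment M = |Σ|/6 = 1228.8542
R_c = M/A = 1228.8542/180.3750 = 6.8128 mm
θ = 158° = 2.757620 rad
V = θ·R_c·A = 2.757620·6.8128·180.3750 = 3388.713 mm³

Volume = 3388.713 mm³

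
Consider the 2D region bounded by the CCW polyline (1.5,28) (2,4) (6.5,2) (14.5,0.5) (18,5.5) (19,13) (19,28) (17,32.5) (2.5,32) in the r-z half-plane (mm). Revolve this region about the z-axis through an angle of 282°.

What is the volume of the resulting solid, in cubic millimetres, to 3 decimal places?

Profile (r,z), 9 vertices: (1.5,28) (2,4) (6.5,2) (14.5,0.5) (18,5.5) (19,13) (19,28) (17,32.5) (2.5,32)
edge 0: (1.5,28)→(2,4)  cross = 1.5·4 − 2·28 = -50.0000; (r_i+r_j)·cross = 3.5·-50.0000 = -175.0000
edge 1: (2,4)→(6.5,2)  cross = 2·2 − 6.5·4 = -22.0000; (r_i+r_j)·cross = 8.5·-22.0000 = -187.0000
edge 2: (6.5,2)→(14.5,0.5)  cross = 6.5·0.5 − 14.5·2 = -25.7500; (r_i+r_j)·cross = 21·-25.7500 = -540.7500
edge 3: (14.5,0.5)→(18,5.5)  cross = 14.5·5.5 − 18·0.5 = 70.7500; (r_i+r_j)·cross = 32.5·70.7500 = 2299.3750
edge 4: (18,5.5)→(19,13)  cross = 18·13 − 19·5.5 = 129.5000; (r_i+r_j)·cross = 37·129.5000 = 4791.5000
edge 5: (19,13)→(19,28)  cross = 19·28 − 19·13 = 285.0000; (r_i+r_j)·cross = 38·285.0000 = 10830.0000
edge 6: (19,28)→(17,32.5)  cross = 19·32.5 − 17·28 = 141.5000; (r_i+r_j)·cross = 36·141.5000 = 5094.0000
edge 7: (17,32.5)→(2.5,32)  cross = 17·32 − 2.5·32.5 = 462.7500; (r_i+r_j)·cross = 19.5·462.7500 = 9023.6250
edge 8: (2.5,32)→(1.5,28)  cross = 2.5·28 − 1.5·32 = 22.0000; (r_i+r_j)·cross = 4·22.0000 = 88.0000
Σcross = 1013.7500 → A = |Σcross|/2 = 506.8750 mm²
Σ(r_i+r_j)·cross = 31223.7500 → first moment M = |Σ|/6 = 5203.9583
R_c = M/A = 5203.9583/506.8750 = 10.2667 mm
θ = 282° = 4.921828 rad
V = θ·R_c·A = 4.921828·10.2667·506.8750 = 25612.990 mm³

Volume = 25612.990 mm³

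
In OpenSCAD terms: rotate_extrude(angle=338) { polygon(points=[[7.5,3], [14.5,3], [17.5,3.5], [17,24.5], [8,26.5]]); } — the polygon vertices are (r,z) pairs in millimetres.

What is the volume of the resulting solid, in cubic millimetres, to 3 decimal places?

Profile (r,z), 5 vertices: (7.5,3) (14.5,3) (17.5,3.5) (17,24.5) (8,26.5)
edge 0: (7.5,3)→(14.5,3)  cross = 7.5·3 − 14.5·3 = -21.0000; (r_i+r_j)·cross = 22·-21.0000 = -462.0000
edge 1: (14.5,3)→(17.5,3.5)  cross = 14.5·3.5 − 17.5·3 = -1.7500; (r_i+r_j)·cross = 32·-1.7500 = -56.0000
edge 2: (17.5,3.5)→(17,24.5)  cross = 17.5·24.5 − 17·3.5 = 369.2500; (r_i+r_j)·cross = 34.5·369.2500 = 12739.1250
edge 3: (17,24.5)→(8,26.5)  cross = 17·26.5 − 8·24.5 = 254.5000; (r_i+r_j)·cross = 25·254.5000 = 6362.5000
edge 4: (8,26.5)→(7.5,3)  cross = 8·3 − 7.5·26.5 = -174.7500; (r_i+r_j)·cross = 15.5·-174.7500 = -2708.6250
Σcross = 426.2500 → A = |Σcross|/2 = 213.1250 mm²
Σ(r_i+r_j)·cross = 15875.0000 → first moment M = |Σ|/6 = 2645.8333
R_c = M/A = 2645.8333/213.1250 = 12.4145 mm
θ = 338° = 5.899213 rad
V = θ·R_c·A = 5.899213·12.4145·213.1250 = 15608.334 mm³

Volume = 15608.334 mm³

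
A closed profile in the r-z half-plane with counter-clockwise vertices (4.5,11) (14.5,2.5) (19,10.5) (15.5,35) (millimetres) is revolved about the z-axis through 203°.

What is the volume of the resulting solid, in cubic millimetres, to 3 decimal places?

Profile (r,z), 4 vertices: (4.5,11) (14.5,2.5) (19,10.5) (15.5,35)
edge 0: (4.5,11)→(14.5,2.5)  cross = 4.5·2.5 − 14.5·11 = -148.2500; (r_i+r_j)·cross = 19·-148.2500 = -2816.7500
edge 1: (14.5,2.5)→(19,10.5)  cross = 14.5·10.5 − 19·2.5 = 104.7500; (r_i+r_j)·cross = 33.5·104.7500 = 3509.1250
edge 2: (19,10.5)→(15.5,35)  cross = 19·35 − 15.5·10.5 = 502.2500; (r_i+r_j)·cross = 34.5·502.2500 = 17327.6250
edge 3: (15.5,35)→(4.5,11)  cross = 15.5·11 − 4.5·35 = 13.0000; (r_i+r_j)·cross = 20·13.0000 = 260.0000
Σcross = 471.7500 → A = |Σcross|/2 = 235.8750 mm²
Σ(r_i+r_j)·cross = 18280.0000 → first moment M = |Σ|/6 = 3046.6667
R_c = M/A = 3046.6667/235.8750 = 12.9164 mm
θ = 203° = 3.543018 rad
V = θ·R_c·A = 3.543018·12.9164·235.8750 = 10794.396 mm³

Volume = 10794.396 mm³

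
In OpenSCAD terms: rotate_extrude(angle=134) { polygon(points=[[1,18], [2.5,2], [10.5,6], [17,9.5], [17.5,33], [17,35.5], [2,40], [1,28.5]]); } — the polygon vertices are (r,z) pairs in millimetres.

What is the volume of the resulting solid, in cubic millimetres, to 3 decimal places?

Volume = 10527.502 mm³

Profile (r,z), 8 vertices: (1,18) (2.5,2) (10.5,6) (17,9.5) (17.5,33) (17,35.5) (2,40) (1,28.5)
edge 0: (1,18)→(2.5,2)  cross = 1·2 − 2.5·18 = -43.0000; (r_i+r_j)·cross = 3.5·-43.0000 = -150.5000
edge 1: (2.5,2)→(10.5,6)  cross = 2.5·6 − 10.5·2 = -6.0000; (r_i+r_j)·cross = 13·-6.0000 = -78.0000
edge 2: (10.5,6)→(17,9.5)  cross = 10.5·9.5 − 17·6 = -2.2500; (r_i+r_j)·cross = 27.5·-2.2500 = -61.8750
edge 3: (17,9.5)→(17.5,33)  cross = 17·33 − 17.5·9.5 = 394.7500; (r_i+r_j)·cross = 34.5·394.7500 = 13618.8750
edge 4: (17.5,33)→(17,35.5)  cross = 17.5·35.5 − 17·33 = 60.2500; (r_i+r_j)·cross = 34.5·60.2500 = 2078.6250
edge 5: (17,35.5)→(2,40)  cross = 17·40 − 2·35.5 = 609.0000; (r_i+r_j)·cross = 19·609.0000 = 11571.0000
edge 6: (2,40)→(1,28.5)  cross = 2·28.5 − 1·40 = 17.0000; (r_i+r_j)·cross = 3·17.0000 = 51.0000
edge 7: (1,28.5)→(1,18)  cross = 1·18 − 1·28.5 = -10.5000; (r_i+r_j)·cross = 2·-10.5000 = -21.0000
Σcross = 1019.2500 → A = |Σcross|/2 = 509.6250 mm²
Σ(r_i+r_j)·cross = 27008.1250 → first moment M = |Σ|/6 = 4501.3542
R_c = M/A = 4501.3542/509.6250 = 8.8327 mm
θ = 134° = 2.338741 rad
V = θ·R_c·A = 2.338741·8.8327·509.6250 = 10527.502 mm³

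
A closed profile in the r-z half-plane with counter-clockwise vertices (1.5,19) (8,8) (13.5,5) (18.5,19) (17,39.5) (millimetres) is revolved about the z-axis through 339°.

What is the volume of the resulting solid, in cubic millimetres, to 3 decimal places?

Volume = 21507.575 mm³

Profile (r,z), 5 vertices: (1.5,19) (8,8) (13.5,5) (18.5,19) (17,39.5)
edge 0: (1.5,19)→(8,8)  cross = 1.5·8 − 8·19 = -140.0000; (r_i+r_j)·cross = 9.5·-140.0000 = -1330.0000
edge 1: (8,8)→(13.5,5)  cross = 8·5 − 13.5·8 = -68.0000; (r_i+r_j)·cross = 21.5·-68.0000 = -1462.0000
edge 2: (13.5,5)→(18.5,19)  cross = 13.5·19 − 18.5·5 = 164.0000; (r_i+r_j)·cross = 32·164.0000 = 5248.0000
edge 3: (18.5,19)→(17,39.5)  cross = 18.5·39.5 − 17·19 = 407.7500; (r_i+r_j)·cross = 35.5·407.7500 = 14475.1250
edge 4: (17,39.5)→(1.5,19)  cross = 17·19 − 1.5·39.5 = 263.7500; (r_i+r_j)·cross = 18.5·263.7500 = 4879.3750
Σcross = 627.5000 → A = |Σcross|/2 = 313.7500 mm²
Σ(r_i+r_j)·cross = 21810.5000 → first moment M = |Σ|/6 = 3635.0833
R_c = M/A = 3635.0833/313.7500 = 11.5859 mm
θ = 339° = 5.916666 rad
V = θ·R_c·A = 5.916666·11.5859·313.7500 = 21507.575 mm³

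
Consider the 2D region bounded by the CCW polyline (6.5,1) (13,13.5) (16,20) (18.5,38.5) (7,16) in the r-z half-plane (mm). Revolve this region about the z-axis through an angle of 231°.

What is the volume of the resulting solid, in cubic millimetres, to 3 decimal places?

Volume = 7113.869 mm³

Profile (r,z), 5 vertices: (6.5,1) (13,13.5) (16,20) (18.5,38.5) (7,16)
edge 0: (6.5,1)→(13,13.5)  cross = 6.5·13.5 − 13·1 = 74.7500; (r_i+r_j)·cross = 19.5·74.7500 = 1457.6250
edge 1: (13,13.5)→(16,20)  cross = 13·20 − 16·13.5 = 44.0000; (r_i+r_j)·cross = 29·44.0000 = 1276.0000
edge 2: (16,20)→(18.5,38.5)  cross = 16·38.5 − 18.5·20 = 246.0000; (r_i+r_j)·cross = 34.5·246.0000 = 8487.0000
edge 3: (18.5,38.5)→(7,16)  cross = 18.5·16 − 7·38.5 = 26.5000; (r_i+r_j)·cross = 25.5·26.5000 = 675.7500
edge 4: (7,16)→(6.5,1)  cross = 7·1 − 6.5·16 = -97.0000; (r_i+r_j)·cross = 13.5·-97.0000 = -1309.5000
Σcross = 294.2500 → A = |Σcross|/2 = 147.1250 mm²
Σ(r_i+r_j)·cross = 10586.8750 → first moment M = |Σ|/6 = 1764.4792
R_c = M/A = 1764.4792/147.1250 = 11.9931 mm
θ = 231° = 4.031711 rad
V = θ·R_c·A = 4.031711·11.9931·147.1250 = 7113.869 mm³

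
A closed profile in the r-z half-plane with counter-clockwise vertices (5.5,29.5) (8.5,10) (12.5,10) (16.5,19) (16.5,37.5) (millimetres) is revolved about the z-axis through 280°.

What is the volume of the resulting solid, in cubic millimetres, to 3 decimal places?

Volume = 12026.918 mm³

Profile (r,z), 5 vertices: (5.5,29.5) (8.5,10) (12.5,10) (16.5,19) (16.5,37.5)
edge 0: (5.5,29.5)→(8.5,10)  cross = 5.5·10 − 8.5·29.5 = -195.7500; (r_i+r_j)·cross = 14·-195.7500 = -2740.5000
edge 1: (8.5,10)→(12.5,10)  cross = 8.5·10 − 12.5·10 = -40.0000; (r_i+r_j)·cross = 21·-40.0000 = -840.0000
edge 2: (12.5,10)→(16.5,19)  cross = 12.5·19 − 16.5·10 = 72.5000; (r_i+r_j)·cross = 29·72.5000 = 2102.5000
edge 3: (16.5,19)→(16.5,37.5)  cross = 16.5·37.5 − 16.5·19 = 305.2500; (r_i+r_j)·cross = 33·305.2500 = 10073.2500
edge 4: (16.5,37.5)→(5.5,29.5)  cross = 16.5·29.5 − 5.5·37.5 = 280.5000; (r_i+r_j)·cross = 22·280.5000 = 6171.0000
Σcross = 422.5000 → A = |Σcross|/2 = 211.2500 mm²
Σ(r_i+r_j)·cross = 14766.2500 → first moment M = |Σ|/6 = 2461.0417
R_c = M/A = 2461.0417/211.2500 = 11.6499 mm
θ = 280° = 4.886922 rad
V = θ·R_c·A = 4.886922·11.6499·211.2500 = 12026.918 mm³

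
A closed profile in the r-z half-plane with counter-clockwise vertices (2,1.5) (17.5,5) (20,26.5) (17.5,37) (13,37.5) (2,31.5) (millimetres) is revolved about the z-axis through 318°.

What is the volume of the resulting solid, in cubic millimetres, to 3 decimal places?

Volume = 31271.147 mm³

Profile (r,z), 6 vertices: (2,1.5) (17.5,5) (20,26.5) (17.5,37) (13,37.5) (2,31.5)
edge 0: (2,1.5)→(17.5,5)  cross = 2·5 − 17.5·1.5 = -16.2500; (r_i+r_j)·cross = 19.5·-16.2500 = -316.8750
edge 1: (17.5,5)→(20,26.5)  cross = 17.5·26.5 − 20·5 = 363.7500; (r_i+r_j)·cross = 37.5·363.7500 = 13640.6250
edge 2: (20,26.5)→(17.5,37)  cross = 20·37 − 17.5·26.5 = 276.2500; (r_i+r_j)·cross = 37.5·276.2500 = 10359.3750
edge 3: (17.5,37)→(13,37.5)  cross = 17.5·37.5 − 13·37 = 175.2500; (r_i+r_j)·cross = 30.5·175.2500 = 5345.1250
edge 4: (13,37.5)→(2,31.5)  cross = 13·31.5 − 2·37.5 = 334.5000; (r_i+r_j)·cross = 15·334.5000 = 5017.5000
edge 5: (2,31.5)→(2,1.5)  cross = 2·1.5 − 2·31.5 = -60.0000; (r_i+r_j)·cross = 4·-60.0000 = -240.0000
Σcross = 1073.5000 → A = |Σcross|/2 = 536.7500 mm²
Σ(r_i+r_j)·cross = 33805.7500 → first moment M = |Σ|/6 = 5634.2917
R_c = M/A = 5634.2917/536.7500 = 10.4971 mm
θ = 318° = 5.550147 rad
V = θ·R_c·A = 5.550147·10.4971·536.7500 = 31271.147 mm³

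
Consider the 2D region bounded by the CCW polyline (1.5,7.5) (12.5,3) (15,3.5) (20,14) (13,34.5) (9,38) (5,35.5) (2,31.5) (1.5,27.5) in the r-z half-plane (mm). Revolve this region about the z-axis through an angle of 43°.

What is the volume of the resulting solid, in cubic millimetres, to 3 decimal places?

Profile (r,z), 9 vertices: (1.5,7.5) (12.5,3) (15,3.5) (20,14) (13,34.5) (9,38) (5,35.5) (2,31.5) (1.5,27.5)
edge 0: (1.5,7.5)→(12.5,3)  cross = 1.5·3 − 12.5·7.5 = -89.2500; (r_i+r_j)·cross = 14·-89.2500 = -1249.5000
edge 1: (12.5,3)→(15,3.5)  cross = 12.5·3.5 − 15·3 = -1.2500; (r_i+r_j)·cross = 27.5·-1.2500 = -34.3750
edge 2: (15,3.5)→(20,14)  cross = 15·14 − 20·3.5 = 140.0000; (r_i+r_j)·cross = 35·140.0000 = 4900.0000
edge 3: (20,14)→(13,34.5)  cross = 20·34.5 − 13·14 = 508.0000; (r_i+r_j)·cross = 33·508.0000 = 16764.0000
edge 4: (13,34.5)→(9,38)  cross = 13·38 − 9·34.5 = 183.5000; (r_i+r_j)·cross = 22·183.5000 = 4037.0000
edge 5: (9,38)→(5,35.5)  cross = 9·35.5 − 5·38 = 129.5000; (r_i+r_j)·cross = 14·129.5000 = 1813.0000
edge 6: (5,35.5)→(2,31.5)  cross = 5·31.5 − 2·35.5 = 86.5000; (r_i+r_j)·cross = 7·86.5000 = 605.5000
edge 7: (2,31.5)→(1.5,27.5)  cross = 2·27.5 − 1.5·31.5 = 7.7500; (r_i+r_j)·cross = 3.5·7.7500 = 27.1250
edge 8: (1.5,27.5)→(1.5,7.5)  cross = 1.5·7.5 − 1.5·27.5 = -30.0000; (r_i+r_j)·cross = 3·-30.0000 = -90.0000
Σcross = 934.7500 → A = |Σcross|/2 = 467.3750 mm²
Σ(r_i+r_j)·cross = 26772.7500 → first moment M = |Σ|/6 = 4462.1250
R_c = M/A = 4462.1250/467.3750 = 9.5472 mm
θ = 43° = 0.750492 rad
V = θ·R_c·A = 0.750492·9.5472·467.3750 = 3348.787 mm³

Volume = 3348.787 mm³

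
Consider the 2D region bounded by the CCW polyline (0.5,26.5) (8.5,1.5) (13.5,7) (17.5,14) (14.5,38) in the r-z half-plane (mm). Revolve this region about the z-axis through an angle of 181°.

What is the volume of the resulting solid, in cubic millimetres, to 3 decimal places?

Profile (r,z), 5 vertices: (0.5,26.5) (8.5,1.5) (13.5,7) (17.5,14) (14.5,38)
edge 0: (0.5,26.5)→(8.5,1.5)  cross = 0.5·1.5 − 8.5·26.5 = -224.5000; (r_i+r_j)·cross = 9·-224.5000 = -2020.5000
edge 1: (8.5,1.5)→(13.5,7)  cross = 8.5·7 − 13.5·1.5 = 39.2500; (r_i+r_j)·cross = 22·39.2500 = 863.5000
edge 2: (13.5,7)→(17.5,14)  cross = 13.5·14 − 17.5·7 = 66.5000; (r_i+r_j)·cross = 31·66.5000 = 2061.5000
edge 3: (17.5,14)→(14.5,38)  cross = 17.5·38 − 14.5·14 = 462.0000; (r_i+r_j)·cross = 32·462.0000 = 14784.0000
edge 4: (14.5,38)→(0.5,26.5)  cross = 14.5·26.5 − 0.5·38 = 365.2500; (r_i+r_j)·cross = 15·365.2500 = 5478.7500
Σcross = 708.5000 → A = |Σcross|/2 = 354.2500 mm²
Σ(r_i+r_j)·cross = 21167.2500 → first moment M = |Σ|/6 = 3527.8750
R_c = M/A = 3527.8750/354.2500 = 9.9587 mm
θ = 181° = 3.159046 rad
V = θ·R_c·A = 3.159046·9.9587·354.2500 = 11144.719 mm³

Volume = 11144.719 mm³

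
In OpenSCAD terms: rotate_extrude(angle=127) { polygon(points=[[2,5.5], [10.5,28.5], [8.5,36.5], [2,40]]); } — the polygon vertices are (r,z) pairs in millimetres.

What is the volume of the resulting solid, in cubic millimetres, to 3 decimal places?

Volume = 1919.964 mm³

Profile (r,z), 4 vertices: (2,5.5) (10.5,28.5) (8.5,36.5) (2,40)
edge 0: (2,5.5)→(10.5,28.5)  cross = 2·28.5 − 10.5·5.5 = -0.7500; (r_i+r_j)·cross = 12.5·-0.7500 = -9.3750
edge 1: (10.5,28.5)→(8.5,36.5)  cross = 10.5·36.5 − 8.5·28.5 = 141.0000; (r_i+r_j)·cross = 19·141.0000 = 2679.0000
edge 2: (8.5,36.5)→(2,40)  cross = 8.5·40 − 2·36.5 = 267.0000; (r_i+r_j)·cross = 10.5·267.0000 = 2803.5000
edge 3: (2,40)→(2,5.5)  cross = 2·5.5 − 2·40 = -69.0000; (r_i+r_j)·cross = 4·-69.0000 = -276.0000
Σcross = 338.2500 → A = |Σcross|/2 = 169.1250 mm²
Σ(r_i+r_j)·cross = 5197.1250 → first moment M = |Σ|/6 = 866.1875
R_c = M/A = 866.1875/169.1250 = 5.1216 mm
θ = 127° = 2.216568 rad
V = θ·R_c·A = 2.216568·5.1216·169.1250 = 1919.964 mm³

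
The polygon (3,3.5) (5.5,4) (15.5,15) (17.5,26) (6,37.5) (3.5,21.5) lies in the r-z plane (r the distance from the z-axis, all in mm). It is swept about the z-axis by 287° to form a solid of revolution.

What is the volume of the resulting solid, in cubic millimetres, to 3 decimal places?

Volume = 13691.735 mm³

Profile (r,z), 6 vertices: (3,3.5) (5.5,4) (15.5,15) (17.5,26) (6,37.5) (3.5,21.5)
edge 0: (3,3.5)→(5.5,4)  cross = 3·4 − 5.5·3.5 = -7.2500; (r_i+r_j)·cross = 8.5·-7.2500 = -61.6250
edge 1: (5.5,4)→(15.5,15)  cross = 5.5·15 − 15.5·4 = 20.5000; (r_i+r_j)·cross = 21·20.5000 = 430.5000
edge 2: (15.5,15)→(17.5,26)  cross = 15.5·26 − 17.5·15 = 140.5000; (r_i+r_j)·cross = 33·140.5000 = 4636.5000
edge 3: (17.5,26)→(6,37.5)  cross = 17.5·37.5 − 6·26 = 500.2500; (r_i+r_j)·cross = 23.5·500.2500 = 11755.8750
edge 4: (6,37.5)→(3.5,21.5)  cross = 6·21.5 − 3.5·37.5 = -2.2500; (r_i+r_j)·cross = 9.5·-2.2500 = -21.3750
edge 5: (3.5,21.5)→(3,3.5)  cross = 3.5·3.5 − 3·21.5 = -52.2500; (r_i+r_j)·cross = 6.5·-52.2500 = -339.6250
Σcross = 599.5000 → A = |Σcross|/2 = 299.7500 mm²
Σ(r_i+r_j)·cross = 16400.2500 → first moment M = |Σ|/6 = 2733.3750
R_c = M/A = 2733.3750/299.7500 = 9.1188 mm
θ = 287° = 5.009095 rad
V = θ·R_c·A = 5.009095·9.1188·299.7500 = 13691.735 mm³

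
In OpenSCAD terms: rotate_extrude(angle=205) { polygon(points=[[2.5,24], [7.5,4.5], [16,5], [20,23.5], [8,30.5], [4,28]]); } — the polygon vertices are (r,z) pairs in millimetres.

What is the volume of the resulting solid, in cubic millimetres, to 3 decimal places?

Profile (r,z), 6 vertices: (2.5,24) (7.5,4.5) (16,5) (20,23.5) (8,30.5) (4,28)
edge 0: (2.5,24)→(7.5,4.5)  cross = 2.5·4.5 − 7.5·24 = -168.7500; (r_i+r_j)·cross = 10·-168.7500 = -1687.5000
edge 1: (7.5,4.5)→(16,5)  cross = 7.5·5 − 16·4.5 = -34.5000; (r_i+r_j)·cross = 23.5·-34.5000 = -810.7500
edge 2: (16,5)→(20,23.5)  cross = 16·23.5 − 20·5 = 276.0000; (r_i+r_j)·cross = 36·276.0000 = 9936.0000
edge 3: (20,23.5)→(8,30.5)  cross = 20·30.5 − 8·23.5 = 422.0000; (r_i+r_j)·cross = 28·422.0000 = 11816.0000
edge 4: (8,30.5)→(4,28)  cross = 8·28 − 4·30.5 = 102.0000; (r_i+r_j)·cross = 12·102.0000 = 1224.0000
edge 5: (4,28)→(2.5,24)  cross = 4·24 − 2.5·28 = 26.0000; (r_i+r_j)·cross = 6.5·26.0000 = 169.0000
Σcross = 622.7500 → A = |Σcross|/2 = 311.3750 mm²
Σ(r_i+r_j)·cross = 20646.7500 → first moment M = |Σ|/6 = 3441.1250
R_c = M/A = 3441.1250/311.3750 = 11.0514 mm
θ = 205° = 3.577925 rad
V = θ·R_c·A = 3.577925·11.0514·311.3750 = 12312.087 mm³

Volume = 12312.087 mm³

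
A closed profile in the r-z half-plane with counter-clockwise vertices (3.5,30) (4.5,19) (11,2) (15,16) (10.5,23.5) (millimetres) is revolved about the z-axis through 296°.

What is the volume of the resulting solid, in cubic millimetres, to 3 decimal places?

Volume = 6984.022 mm³

Profile (r,z), 5 vertices: (3.5,30) (4.5,19) (11,2) (15,16) (10.5,23.5)
edge 0: (3.5,30)→(4.5,19)  cross = 3.5·19 − 4.5·30 = -68.5000; (r_i+r_j)·cross = 8·-68.5000 = -548.0000
edge 1: (4.5,19)→(11,2)  cross = 4.5·2 − 11·19 = -200.0000; (r_i+r_j)·cross = 15.5·-200.0000 = -3100.0000
edge 2: (11,2)→(15,16)  cross = 11·16 − 15·2 = 146.0000; (r_i+r_j)·cross = 26·146.0000 = 3796.0000
edge 3: (15,16)→(10.5,23.5)  cross = 15·23.5 − 10.5·16 = 184.5000; (r_i+r_j)·cross = 25.5·184.5000 = 4704.7500
edge 4: (10.5,23.5)→(3.5,30)  cross = 10.5·30 − 3.5·23.5 = 232.7500; (r_i+r_j)·cross = 14·232.7500 = 3258.5000
Σcross = 294.7500 → A = |Σcross|/2 = 147.3750 mm²
Σ(r_i+r_j)·cross = 8111.2500 → first moment M = |Σ|/6 = 1351.8750
R_c = M/A = 1351.8750/147.3750 = 9.1730 mm
θ = 296° = 5.166175 rad
V = θ·R_c·A = 5.166175·9.1730·147.3750 = 6984.022 mm³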